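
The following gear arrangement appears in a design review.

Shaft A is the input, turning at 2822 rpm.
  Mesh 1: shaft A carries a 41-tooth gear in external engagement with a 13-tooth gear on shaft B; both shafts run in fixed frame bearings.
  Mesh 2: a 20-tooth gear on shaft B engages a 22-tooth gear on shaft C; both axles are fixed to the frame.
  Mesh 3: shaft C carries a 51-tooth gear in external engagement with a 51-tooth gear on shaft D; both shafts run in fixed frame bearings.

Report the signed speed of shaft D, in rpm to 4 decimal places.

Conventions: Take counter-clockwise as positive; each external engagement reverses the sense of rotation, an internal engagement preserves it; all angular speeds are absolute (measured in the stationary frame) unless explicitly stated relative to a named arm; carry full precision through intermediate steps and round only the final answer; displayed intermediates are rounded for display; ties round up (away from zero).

-8091.0490 rpm

class = fixed-axis compound train [3 meshes; 3 ratios multiply, 3 sense flips]
mesh 1 [41T→13T]: ω = 2822.0000×41/13 = 8900.1538 rpm, sense flips to −
mesh 2 [20T→22T]: ω = 8900.1538×20/22 = 8091.0490 rpm, sense flips to +
mesh 3 [51T→51T]: ω = 8091.0490×51/51 = 8091.0490 rpm, sense flips to −
signed output speed = -8091.0490 rpm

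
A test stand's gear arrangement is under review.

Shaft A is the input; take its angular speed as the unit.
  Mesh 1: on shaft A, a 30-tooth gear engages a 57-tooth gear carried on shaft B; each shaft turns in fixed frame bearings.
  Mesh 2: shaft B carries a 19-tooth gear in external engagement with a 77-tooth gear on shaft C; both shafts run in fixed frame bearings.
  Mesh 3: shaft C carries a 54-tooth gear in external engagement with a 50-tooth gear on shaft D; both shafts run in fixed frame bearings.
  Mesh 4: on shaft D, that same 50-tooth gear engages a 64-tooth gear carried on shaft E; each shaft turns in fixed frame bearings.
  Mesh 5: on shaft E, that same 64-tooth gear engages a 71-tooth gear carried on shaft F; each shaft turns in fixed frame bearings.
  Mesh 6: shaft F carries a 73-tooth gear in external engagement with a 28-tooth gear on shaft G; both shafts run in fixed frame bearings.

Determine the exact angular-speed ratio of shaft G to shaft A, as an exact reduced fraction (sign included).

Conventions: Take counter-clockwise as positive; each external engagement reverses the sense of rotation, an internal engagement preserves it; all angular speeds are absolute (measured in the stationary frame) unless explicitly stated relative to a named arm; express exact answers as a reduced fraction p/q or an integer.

class = fixed-axis compound train [6 meshes; 6 ratios multiply, 6 sense flips]
mesh 1 [30T→57T]: running ratio 10/19, sense −
mesh 2 [19T→77T]: running ratio 10/77, sense +
mesh 3 [54T→50T]: running ratio 54/385, sense −
mesh 4 [50T→64T]: running ratio 135/1232, sense +
mesh 5 [64T→71T]: running ratio 540/5467, sense −
mesh 6 [73T→28T]: running ratio 9855/38269, sense +
ω_out/ω_in = 9855/38269

9855/38269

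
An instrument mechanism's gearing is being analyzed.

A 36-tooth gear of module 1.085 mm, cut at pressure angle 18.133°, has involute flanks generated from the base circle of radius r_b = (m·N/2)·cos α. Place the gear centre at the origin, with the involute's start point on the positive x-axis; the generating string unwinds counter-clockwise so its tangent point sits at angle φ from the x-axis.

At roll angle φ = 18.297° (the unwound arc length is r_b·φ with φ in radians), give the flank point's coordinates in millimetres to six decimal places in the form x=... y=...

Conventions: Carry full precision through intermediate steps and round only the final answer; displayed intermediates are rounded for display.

recognized (one wheel, involute flank): single-mesh tooth geometry, m = 1.085, N = 36
pitch radius r_p = m·N/2 = 1.085·36/2 = 19.530000
base radius r_b = r_p·cos α = 19.530000·cos 18.133° = 18.560075
roll angle φ = 18.297° = 0.31934289 rad
x = r_b·(cos φ + φ·sin φ) = 19.482460
y = r_b·(sin φ − φ·cos φ) = 0.199432

x=19.482460 y=0.199432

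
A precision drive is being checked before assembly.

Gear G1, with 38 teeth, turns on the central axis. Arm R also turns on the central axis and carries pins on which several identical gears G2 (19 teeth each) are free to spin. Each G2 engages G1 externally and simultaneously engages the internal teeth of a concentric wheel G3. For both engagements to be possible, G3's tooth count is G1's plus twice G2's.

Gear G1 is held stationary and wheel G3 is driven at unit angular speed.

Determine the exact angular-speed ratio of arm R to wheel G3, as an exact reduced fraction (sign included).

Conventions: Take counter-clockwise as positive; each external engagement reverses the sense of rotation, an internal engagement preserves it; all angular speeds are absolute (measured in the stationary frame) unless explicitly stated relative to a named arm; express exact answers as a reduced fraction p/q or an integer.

2/3

class = planetary set [G3 = 38+2·19 = 76; Willis about the carrier]
ring teeth: 38 + 2·19 = 76
38(ω_sun−ω_arm) = −76(ω_ring−ω_arm),  ω_sun = 0, ω_ring = 1
38(0−ω_arm) = −76(1−ω_arm)  ⇒  114·ω_arm = 76  ⇒  ω_arm = 2/3
ω_out/ω_in = 2/3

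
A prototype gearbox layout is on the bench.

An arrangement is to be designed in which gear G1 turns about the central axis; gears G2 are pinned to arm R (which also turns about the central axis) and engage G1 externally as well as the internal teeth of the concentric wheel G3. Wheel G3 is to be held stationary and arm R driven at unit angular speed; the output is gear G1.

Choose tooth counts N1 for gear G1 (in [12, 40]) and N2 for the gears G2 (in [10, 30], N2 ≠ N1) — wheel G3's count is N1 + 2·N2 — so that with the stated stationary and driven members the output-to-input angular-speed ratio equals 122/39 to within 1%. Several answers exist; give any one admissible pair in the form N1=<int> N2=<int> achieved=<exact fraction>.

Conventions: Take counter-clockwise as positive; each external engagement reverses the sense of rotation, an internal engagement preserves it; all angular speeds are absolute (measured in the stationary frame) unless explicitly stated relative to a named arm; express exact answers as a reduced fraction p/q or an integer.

planetary set to be sized for 122/39 (Willis relation)
Willis with ω_ring = 0: ω_sun/ω_arm = (N1+N3)/N1; set equal to 122/39  ⇒  N3/N1 = 122/39 − 1 = 83/39
N3 = N1 + 2·N2  ⇒  N2/N1 = (N3/N1 − 1)/2 = (83/39 − 1)/2 = 22/39
smallest multiple with N1 ≥ 12 and N2 ≥ 10: k = 1  ⇒  N1 = 1·39 = 39, N2 = 1·22 = 22 (N1 ≤ 40, N2 ≤ 30, N2 ≠ N1 ✓), N3 = 39 + 2·22 = 83
check: (N1+N3)/N1 with N1 = 39, N3 = 83 gives 122/39; |achieved − target| = 0 ≤ 61/1950 ✓

N1=39 N2=22 achieved=122/39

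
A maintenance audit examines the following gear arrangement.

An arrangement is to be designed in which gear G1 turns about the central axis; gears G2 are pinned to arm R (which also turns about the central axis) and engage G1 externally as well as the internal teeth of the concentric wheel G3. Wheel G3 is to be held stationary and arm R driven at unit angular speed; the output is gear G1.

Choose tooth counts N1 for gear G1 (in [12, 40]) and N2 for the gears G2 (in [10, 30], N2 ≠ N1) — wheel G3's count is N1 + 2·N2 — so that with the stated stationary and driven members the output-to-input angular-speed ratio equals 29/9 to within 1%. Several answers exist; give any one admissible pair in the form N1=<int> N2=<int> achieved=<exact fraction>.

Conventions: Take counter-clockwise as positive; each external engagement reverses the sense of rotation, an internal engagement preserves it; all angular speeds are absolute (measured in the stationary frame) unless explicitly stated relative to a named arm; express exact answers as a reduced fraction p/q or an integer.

planetary set to be sized for 29/9 (Willis relation)
Willis with ω_ring = 0: ω_sun/ω_arm = (N1+N3)/N1; set equal to 29/9  ⇒  N3/N1 = 29/9 − 1 = 20/9
N3 = N1 + 2·N2  ⇒  N2/N1 = (N3/N1 − 1)/2 = (20/9 − 1)/2 = 11/18
smallest multiple with N1 ≥ 12 and N2 ≥ 10: k = 1  ⇒  N1 = 1·18 = 18, N2 = 1·11 = 11 (N1 ≤ 40, N2 ≤ 30, N2 ≠ N1 ✓), N3 = 18 + 2·11 = 40
check: (N1+N3)/N1 with N1 = 18, N3 = 40 gives 29/9; |achieved − target| = 0 ≤ 29/900 ✓

N1=18 N2=11 achieved=29/9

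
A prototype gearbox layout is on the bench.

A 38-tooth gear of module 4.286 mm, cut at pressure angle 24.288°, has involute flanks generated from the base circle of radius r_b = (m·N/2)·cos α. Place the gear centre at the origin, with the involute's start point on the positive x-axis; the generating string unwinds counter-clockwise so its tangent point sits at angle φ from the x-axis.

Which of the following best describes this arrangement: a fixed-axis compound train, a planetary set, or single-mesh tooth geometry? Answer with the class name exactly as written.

single-mesh tooth geometry

recognized (one wheel, involute flank): single-mesh tooth geometry, m = 4.286, N = 38
classification: single-mesh tooth geometry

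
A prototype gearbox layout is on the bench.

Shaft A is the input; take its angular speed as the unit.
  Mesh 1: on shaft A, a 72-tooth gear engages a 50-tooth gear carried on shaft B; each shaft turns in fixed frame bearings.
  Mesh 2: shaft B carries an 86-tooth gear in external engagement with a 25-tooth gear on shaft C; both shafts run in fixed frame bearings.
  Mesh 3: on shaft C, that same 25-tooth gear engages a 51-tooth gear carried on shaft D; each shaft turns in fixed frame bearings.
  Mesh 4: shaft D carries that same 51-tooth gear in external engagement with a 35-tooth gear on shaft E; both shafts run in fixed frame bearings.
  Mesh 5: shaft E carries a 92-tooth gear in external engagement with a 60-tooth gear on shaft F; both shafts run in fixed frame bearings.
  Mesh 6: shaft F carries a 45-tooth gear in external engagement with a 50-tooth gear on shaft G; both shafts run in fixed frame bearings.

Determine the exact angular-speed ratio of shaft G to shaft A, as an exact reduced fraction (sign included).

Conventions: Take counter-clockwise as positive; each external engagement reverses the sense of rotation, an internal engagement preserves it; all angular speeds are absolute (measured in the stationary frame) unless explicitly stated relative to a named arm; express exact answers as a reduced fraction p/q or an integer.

106812/21875

class = fixed-axis compound train [6 meshes; 6 ratios multiply, 6 sense flips]
mesh 1 [72T→50T]: running ratio 36/25, sense −
mesh 2 [86T→25T]: running ratio 3096/625, sense +
mesh 3 [25T→51T]: running ratio 1032/425, sense −
mesh 4 [51T→35T]: running ratio 3096/875, sense +
mesh 5 [92T→60T]: running ratio 23736/4375, sense −
mesh 6 [45T→50T]: running ratio 106812/21875, sense +
ω_out/ω_in = 106812/21875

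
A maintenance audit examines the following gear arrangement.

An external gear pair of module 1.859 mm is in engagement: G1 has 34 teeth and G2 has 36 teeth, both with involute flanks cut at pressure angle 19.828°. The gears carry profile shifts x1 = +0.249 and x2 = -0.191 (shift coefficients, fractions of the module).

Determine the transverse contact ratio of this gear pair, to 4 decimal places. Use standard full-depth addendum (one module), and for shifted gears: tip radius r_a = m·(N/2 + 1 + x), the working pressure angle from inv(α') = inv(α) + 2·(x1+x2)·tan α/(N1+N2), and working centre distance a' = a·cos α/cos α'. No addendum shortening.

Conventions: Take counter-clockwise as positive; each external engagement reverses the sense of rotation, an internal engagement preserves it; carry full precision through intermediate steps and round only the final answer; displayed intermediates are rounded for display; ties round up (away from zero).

single-mesh involute tooth geometry (34T engaging 36T at module 1.859)
base radii: r_b1 = 29.729420, r_b2 = 31.478209
tip radii: r_a1 = 33.924891, r_a2 = 34.965931
inv(α') = inv(19.828°) + 2·(+0.249-0.191)·tan α/(34+36) = 0.01510792  ⇒  α' = 20.08761°
a' = a·cos α / cos α' = 65.0650·cos 19.828°/cos 20.08761° = 65.172147
action lengths: √(r_a1²−r_b1²) = 16.341965, √(r_a2²−r_b2²) = 15.222965
base pitch p_b = π·m·cos α = 5.493984
CR = (16.341965 + 15.222965 − 65.172147·sin 20.08761°)/5.493984 = 1.671123
contact ratio ≈ 1.6711

1.6711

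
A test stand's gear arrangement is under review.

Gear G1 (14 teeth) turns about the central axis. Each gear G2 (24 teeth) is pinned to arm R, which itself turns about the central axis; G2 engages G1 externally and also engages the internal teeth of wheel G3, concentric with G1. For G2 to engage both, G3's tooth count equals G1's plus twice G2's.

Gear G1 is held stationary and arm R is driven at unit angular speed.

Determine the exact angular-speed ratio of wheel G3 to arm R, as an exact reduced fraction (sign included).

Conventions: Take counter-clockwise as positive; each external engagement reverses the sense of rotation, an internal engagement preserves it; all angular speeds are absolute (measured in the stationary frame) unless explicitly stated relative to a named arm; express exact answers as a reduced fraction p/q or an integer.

planetary set (14T centre, 24T on arm, 62T internal) — Willis relation
ring teeth: 14 + 2·24 = 62
14(ω_sun−ω_arm) = −62(ω_ring−ω_arm),  ω_sun = 0, ω_arm = 1
ω_ring = 1 − (14/62)(0−1) = 38/31
ω_out/ω_in = 38/31

38/31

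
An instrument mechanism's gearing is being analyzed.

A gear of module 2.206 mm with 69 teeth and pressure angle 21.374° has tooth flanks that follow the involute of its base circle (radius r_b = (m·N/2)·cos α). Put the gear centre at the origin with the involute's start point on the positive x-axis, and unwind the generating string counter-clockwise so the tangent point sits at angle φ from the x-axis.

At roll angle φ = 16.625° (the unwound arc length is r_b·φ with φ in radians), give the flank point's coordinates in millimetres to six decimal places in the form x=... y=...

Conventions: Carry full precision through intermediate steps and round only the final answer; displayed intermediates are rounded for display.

x=73.793451 y=0.572285

single-mesh involute tooth geometry (69T wheel at module 2.206)
pitch radius r_p = m·N/2 = 2.206·69/2 = 76.107000
base radius r_b = r_p·cos α = 76.107000·cos 21.374° = 70.872459
roll angle φ = 16.625° = 0.29016099 rad
x = r_b·(cos φ + φ·sin φ) = 73.793451
y = r_b·(sin φ − φ·cos φ) = 0.572285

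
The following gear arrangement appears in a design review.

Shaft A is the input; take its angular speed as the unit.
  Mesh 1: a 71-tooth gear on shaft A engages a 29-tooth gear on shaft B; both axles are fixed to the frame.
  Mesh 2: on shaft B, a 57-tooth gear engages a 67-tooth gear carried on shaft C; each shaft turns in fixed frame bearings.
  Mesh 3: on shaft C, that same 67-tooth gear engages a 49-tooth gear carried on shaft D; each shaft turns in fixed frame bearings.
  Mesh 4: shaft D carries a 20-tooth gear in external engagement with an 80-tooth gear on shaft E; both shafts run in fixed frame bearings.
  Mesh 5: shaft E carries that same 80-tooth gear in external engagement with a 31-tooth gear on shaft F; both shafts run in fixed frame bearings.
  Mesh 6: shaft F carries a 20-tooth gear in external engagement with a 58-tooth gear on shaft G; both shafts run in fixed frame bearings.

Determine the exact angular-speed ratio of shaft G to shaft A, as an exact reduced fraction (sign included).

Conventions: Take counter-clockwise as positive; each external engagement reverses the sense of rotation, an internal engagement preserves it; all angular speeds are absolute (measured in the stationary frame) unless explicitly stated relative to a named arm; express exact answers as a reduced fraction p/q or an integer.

809400/1277479

class = fixed-axis compound train [6 meshes; 6 ratios multiply, 6 sense flips]
mesh 1 [71T→29T]: running ratio 71/29, sense −
mesh 2 [57T→67T]: running ratio 4047/1943, sense +
mesh 3 [67T→49T]: running ratio 4047/1421, sense −
mesh 4 [20T→80T]: running ratio 4047/5684, sense +
mesh 5 [80T→31T]: running ratio 80940/44051, sense −
mesh 6 [20T→58T]: running ratio 809400/1277479, sense +
ω_out/ω_in = 809400/1277479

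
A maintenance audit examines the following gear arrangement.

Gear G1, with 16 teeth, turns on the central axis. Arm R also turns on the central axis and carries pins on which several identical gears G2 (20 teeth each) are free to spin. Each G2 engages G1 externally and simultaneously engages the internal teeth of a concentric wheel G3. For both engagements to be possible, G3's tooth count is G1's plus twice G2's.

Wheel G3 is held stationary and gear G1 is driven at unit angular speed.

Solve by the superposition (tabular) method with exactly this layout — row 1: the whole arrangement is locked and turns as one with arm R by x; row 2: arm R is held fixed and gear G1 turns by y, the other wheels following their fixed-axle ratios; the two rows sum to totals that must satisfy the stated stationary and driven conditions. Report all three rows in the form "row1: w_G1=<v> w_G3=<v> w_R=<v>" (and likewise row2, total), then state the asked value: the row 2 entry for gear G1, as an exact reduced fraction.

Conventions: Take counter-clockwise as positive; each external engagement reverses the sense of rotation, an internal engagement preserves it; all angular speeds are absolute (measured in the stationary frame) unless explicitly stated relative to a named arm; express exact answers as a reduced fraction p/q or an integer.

row1: w_G1=2/9 w_G3=2/9 w_R=2/9
row2: w_G1=7/9 w_G3=-2/9 w_R=0
total: w_G1=1 w_G3=0 w_R=2/9
asked value: 7/9

planetary set (16T centre, 20T on arm, 56T internal) — Willis relation
row 1 — lock + rotate with arm: ω_sun = ω_ring = ω_arm = x
row 2 (arm held, sun turns y): ω_ring = −(16/56)·y, ω_arm = 0
boundary: total ω_ring = x − (16/56)·y = 0 and total ω_sun = x + y = 1  ⇒  y = 7/9, x = 2/9
row 2 ring = −(16/56)·7/9 = -2/9
totals (row 1 + row 2): sun 2/9 + 7/9 = 1, ring 2/9 + (-2/9) = 0, arm 2/9 + 0 = 2/9
asked cell (row2, sun) = 7/9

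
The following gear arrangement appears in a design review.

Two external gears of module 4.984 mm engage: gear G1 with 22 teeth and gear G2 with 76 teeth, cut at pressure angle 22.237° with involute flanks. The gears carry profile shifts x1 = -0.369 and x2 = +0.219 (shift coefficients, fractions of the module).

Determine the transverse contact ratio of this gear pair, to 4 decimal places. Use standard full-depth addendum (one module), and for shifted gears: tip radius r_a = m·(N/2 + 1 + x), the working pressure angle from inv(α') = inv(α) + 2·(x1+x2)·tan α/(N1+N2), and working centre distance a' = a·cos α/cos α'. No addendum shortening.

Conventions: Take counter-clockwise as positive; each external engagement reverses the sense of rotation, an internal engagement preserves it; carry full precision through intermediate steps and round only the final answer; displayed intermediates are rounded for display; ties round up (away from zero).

topology: single-mesh involute geometry — m = 4.984, 22T/76T pair
base radii: r_b1 = 50.746541, r_b2 = 175.306234
tip radii: r_a1 = 57.968904, r_a2 = 195.467496
inv(α') = inv(22.237°) + 2·(-0.369+0.219)·tan α/(22+76) = 0.01948552  ⇒  α' = 21.79851°
a' = a·cos α / cos α' = 244.2160·cos 22.237°/cos 21.79851° = 243.461359
action lengths: √(r_a1²−r_b1²) = 28.021106, √(r_a2²−r_b2²) = 86.459623
base pitch p_b = π·m·cos α = 14.493178
CR = (28.021106 + 86.459623 − 243.461359·sin 21.79851°)/14.493178 = 1.660981
contact ratio ≈ 1.6610

1.6610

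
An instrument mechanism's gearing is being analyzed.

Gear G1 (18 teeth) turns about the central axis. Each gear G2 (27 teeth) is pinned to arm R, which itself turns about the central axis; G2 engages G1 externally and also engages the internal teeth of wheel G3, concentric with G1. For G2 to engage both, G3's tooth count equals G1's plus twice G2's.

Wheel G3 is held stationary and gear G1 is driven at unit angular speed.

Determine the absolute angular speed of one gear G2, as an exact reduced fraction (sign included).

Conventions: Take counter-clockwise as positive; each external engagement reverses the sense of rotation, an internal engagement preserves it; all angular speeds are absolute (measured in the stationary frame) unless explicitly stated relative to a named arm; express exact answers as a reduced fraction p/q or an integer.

class = planetary set [G3 = 18+2·27 = 72; Willis about the carrier]
ring teeth: 18 + 2·27 = 72
18(ω_sun−ω_arm) = −72(ω_ring−ω_arm),  ω_ring = 0, ω_sun = 1
18(1−ω_arm) = −72(0−ω_arm)  ⇒  90·ω_arm = 18  ⇒  ω_arm = 1/5
sun–planet mesh: 18·(1−1/5) = −27·(ω_p−ω_arm)  ⇒  ω_p−ω_arm = -8/15
ω_p = 1/5 − 8/15 = -1/3
exact speed ratio = -1/3

-1/3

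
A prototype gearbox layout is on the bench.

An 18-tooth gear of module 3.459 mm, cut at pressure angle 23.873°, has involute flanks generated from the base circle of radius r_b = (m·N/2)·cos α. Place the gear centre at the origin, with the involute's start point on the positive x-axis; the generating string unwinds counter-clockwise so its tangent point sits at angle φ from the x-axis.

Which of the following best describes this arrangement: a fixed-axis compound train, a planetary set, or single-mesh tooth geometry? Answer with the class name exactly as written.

single-mesh tooth geometry

single-mesh involute tooth geometry (18T wheel at module 3.459)
classification: single-mesh tooth geometry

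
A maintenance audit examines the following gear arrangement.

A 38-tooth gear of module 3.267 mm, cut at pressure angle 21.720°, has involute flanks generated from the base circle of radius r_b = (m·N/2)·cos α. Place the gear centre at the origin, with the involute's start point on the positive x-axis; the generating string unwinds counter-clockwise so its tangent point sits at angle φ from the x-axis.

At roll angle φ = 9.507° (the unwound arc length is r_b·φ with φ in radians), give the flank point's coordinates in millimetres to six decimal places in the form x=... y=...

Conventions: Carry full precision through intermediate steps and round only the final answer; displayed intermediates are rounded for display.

topology: single-mesh involute geometry — m = 3.267, N = 38
pitch radius r_p = m·N/2 = 3.267·38/2 = 62.073000
base radius r_b = r_p·cos α = 62.073000·cos 21.720° = 57.666031
roll angle φ = 9.507° = 0.16592845 rad
x = r_b·(cos φ + φ·sin φ) = 58.454413
y = r_b·(sin φ − φ·cos φ) = 0.087572

x=58.454413 y=0.087572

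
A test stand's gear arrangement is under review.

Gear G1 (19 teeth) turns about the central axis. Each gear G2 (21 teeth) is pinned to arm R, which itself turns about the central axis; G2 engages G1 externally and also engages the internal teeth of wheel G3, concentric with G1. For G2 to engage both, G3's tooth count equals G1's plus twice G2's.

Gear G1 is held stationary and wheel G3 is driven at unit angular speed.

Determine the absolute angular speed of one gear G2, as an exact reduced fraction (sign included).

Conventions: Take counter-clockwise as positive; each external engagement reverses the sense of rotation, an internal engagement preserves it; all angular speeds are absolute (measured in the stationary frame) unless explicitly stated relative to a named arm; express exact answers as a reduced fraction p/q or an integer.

61/42

planetary set (19T centre, 21T on arm, 61T internal) — Willis relation
ring teeth: 19 + 2·21 = 61
19(ω_sun−ω_arm) = −61(ω_ring−ω_arm),  ω_sun = 0, ω_ring = 1
19(0−ω_arm) = −61(1−ω_arm)  ⇒  80·ω_arm = 61  ⇒  ω_arm = 61/80
sun–planet mesh: 19·(0−61/80) = −21·(ω_p−ω_arm)  ⇒  ω_p−ω_arm = 1159/1680
ω_p = 61/80 + 1159/1680 = 61/42
exact speed ratio = 61/42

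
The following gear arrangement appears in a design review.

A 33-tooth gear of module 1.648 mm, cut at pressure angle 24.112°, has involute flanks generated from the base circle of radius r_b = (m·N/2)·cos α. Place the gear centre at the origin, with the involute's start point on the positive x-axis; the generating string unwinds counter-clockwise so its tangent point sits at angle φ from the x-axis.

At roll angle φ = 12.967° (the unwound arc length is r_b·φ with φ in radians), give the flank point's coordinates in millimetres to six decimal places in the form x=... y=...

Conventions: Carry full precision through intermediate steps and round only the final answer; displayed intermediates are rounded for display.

single-mesh involute tooth geometry (33T wheel at module 1.648)
pitch radius r_p = m·N/2 = 1.648·33/2 = 27.192000
base radius r_b = r_p·cos α = 27.192000·cos 24.112° = 24.819461
roll angle φ = 12.967° = 0.22631684 rad
x = r_b·(cos φ + φ·sin φ) = 25.446963
y = r_b·(sin φ − φ·cos φ) = 0.095410

x=25.446963 y=0.095410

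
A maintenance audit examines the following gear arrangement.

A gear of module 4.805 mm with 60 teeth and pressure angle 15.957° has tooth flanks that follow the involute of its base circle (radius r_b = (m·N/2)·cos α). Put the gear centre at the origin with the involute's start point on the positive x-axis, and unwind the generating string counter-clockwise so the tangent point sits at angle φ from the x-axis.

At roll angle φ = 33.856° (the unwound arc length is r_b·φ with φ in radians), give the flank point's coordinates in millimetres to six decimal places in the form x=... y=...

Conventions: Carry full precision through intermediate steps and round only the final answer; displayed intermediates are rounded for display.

x=160.720297 y=9.202951

recognized (one wheel, involute flank): single-mesh tooth geometry, m = 4.805, N = 60
pitch radius r_p = m·N/2 = 4.805·60/2 = 144.150000
base radius r_b = r_p·cos α = 144.150000·cos 15.957° = 138.595654
roll angle φ = 33.856° = 0.59089867 rad
x = r_b·(cos φ + φ·sin φ) = 160.720297
y = r_b·(sin φ − φ·cos φ) = 9.202951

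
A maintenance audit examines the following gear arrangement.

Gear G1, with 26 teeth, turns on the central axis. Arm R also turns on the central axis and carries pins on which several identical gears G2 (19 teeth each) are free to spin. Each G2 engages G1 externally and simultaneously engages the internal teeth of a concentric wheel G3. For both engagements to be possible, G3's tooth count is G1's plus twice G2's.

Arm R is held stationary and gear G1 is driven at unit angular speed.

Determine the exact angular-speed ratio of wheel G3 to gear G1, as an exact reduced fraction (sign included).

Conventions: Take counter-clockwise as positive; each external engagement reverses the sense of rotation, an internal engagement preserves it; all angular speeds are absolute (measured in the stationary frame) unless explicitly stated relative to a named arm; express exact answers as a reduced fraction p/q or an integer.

recognized (axles ride arm R): planetary set, 26/19/64 teeth
ring teeth: 26 + 2·19 = 64
26(ω_sun−ω_arm) = −64(ω_ring−ω_arm),  ω_arm = 0, ω_sun = 1
ω_ring = 0 − (26/64)(1−0) = -13/32
ω_out/ω_in = -13/32

-13/32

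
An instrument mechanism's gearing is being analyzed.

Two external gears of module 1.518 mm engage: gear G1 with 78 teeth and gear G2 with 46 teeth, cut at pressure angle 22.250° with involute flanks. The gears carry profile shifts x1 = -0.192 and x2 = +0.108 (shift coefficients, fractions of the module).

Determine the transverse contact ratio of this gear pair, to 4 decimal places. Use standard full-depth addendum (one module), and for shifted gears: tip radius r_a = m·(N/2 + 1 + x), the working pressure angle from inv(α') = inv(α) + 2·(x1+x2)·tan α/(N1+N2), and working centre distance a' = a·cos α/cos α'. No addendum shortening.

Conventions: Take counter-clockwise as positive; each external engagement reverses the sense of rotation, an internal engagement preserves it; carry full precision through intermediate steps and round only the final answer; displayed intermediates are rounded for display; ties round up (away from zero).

1.6674

topology: single-mesh involute geometry — m = 1.518, 78T/46T pair
base radii: r_b1 = 54.793849, r_b2 = 32.314321
tip radii: r_a1 = 60.428544, r_a2 = 36.595944
inv(α') = inv(22.250°) + 2·(-0.192+0.108)·tan α/(78+46) = 0.02022076  ⇒  α' = 22.05844°
a' = a·cos α / cos α' = 94.1160·cos 22.250°/cos 22.05844° = 93.987966
action lengths: √(r_a1²−r_b1²) = 25.480248, √(r_a2²−r_b2²) = 17.176954
base pitch p_b = π·m·cos α = 4.413845
CR = (25.480248 + 17.176954 − 93.987966·sin 22.05844°)/4.413845 = 1.667442
contact ratio ≈ 1.6674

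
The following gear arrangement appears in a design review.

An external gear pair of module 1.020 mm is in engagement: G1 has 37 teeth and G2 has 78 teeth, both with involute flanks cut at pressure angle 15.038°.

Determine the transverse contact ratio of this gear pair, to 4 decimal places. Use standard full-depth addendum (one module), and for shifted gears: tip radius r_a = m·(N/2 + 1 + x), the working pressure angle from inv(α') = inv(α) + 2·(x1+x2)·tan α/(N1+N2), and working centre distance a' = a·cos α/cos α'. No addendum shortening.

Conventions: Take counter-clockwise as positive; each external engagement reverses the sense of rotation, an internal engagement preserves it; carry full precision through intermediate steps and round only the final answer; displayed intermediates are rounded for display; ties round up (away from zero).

2.0969

topology: single-mesh involute geometry — m = 1.020, 37T/78T pair
base radii: r_b1 = 18.223777, r_b2 = 38.417692
tip radii: r_a1 = 19.890000, r_a2 = 40.800000
no profile shift: α' = α, a' = a
action lengths: √(r_a1²−r_b1²) = 7.969068, √(r_a2²−r_b2²) = 13.737573
base pitch p_b = π·m·cos α = 3.094686
CR = (7.969068 + 13.737573 − 58.650000·sin 15.03800°)/3.094686 = 2.096928
contact ratio ≈ 2.0969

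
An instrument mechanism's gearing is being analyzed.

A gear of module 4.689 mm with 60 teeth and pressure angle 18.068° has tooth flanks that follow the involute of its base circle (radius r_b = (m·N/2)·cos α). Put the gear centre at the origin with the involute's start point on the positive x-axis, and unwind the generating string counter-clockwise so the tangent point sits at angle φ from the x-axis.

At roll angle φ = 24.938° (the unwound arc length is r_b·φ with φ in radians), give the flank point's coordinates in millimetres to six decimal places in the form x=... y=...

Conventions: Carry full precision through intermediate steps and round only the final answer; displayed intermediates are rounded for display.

x=145.807197 y=3.606500

recognized (one wheel, involute flank): single-mesh tooth geometry, m = 4.689, N = 60
pitch radius r_p = m·N/2 = 4.689·60/2 = 140.670000
base radius r_b = r_p·cos α = 140.670000·cos 18.068° = 133.733435
roll angle φ = 24.938° = 0.43525021 rad
x = r_b·(cos φ + φ·sin φ) = 145.807197
y = r_b·(sin φ − φ·cos φ) = 3.606500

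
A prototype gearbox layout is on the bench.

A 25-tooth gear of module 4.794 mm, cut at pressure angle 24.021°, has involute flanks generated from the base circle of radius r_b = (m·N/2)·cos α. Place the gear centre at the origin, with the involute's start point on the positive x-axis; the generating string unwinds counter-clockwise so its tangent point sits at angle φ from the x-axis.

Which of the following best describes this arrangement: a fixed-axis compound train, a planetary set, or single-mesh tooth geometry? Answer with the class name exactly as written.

single-mesh tooth geometry

topology: single-mesh involute geometry — m = 4.794, N = 25
classification: single-mesh tooth geometry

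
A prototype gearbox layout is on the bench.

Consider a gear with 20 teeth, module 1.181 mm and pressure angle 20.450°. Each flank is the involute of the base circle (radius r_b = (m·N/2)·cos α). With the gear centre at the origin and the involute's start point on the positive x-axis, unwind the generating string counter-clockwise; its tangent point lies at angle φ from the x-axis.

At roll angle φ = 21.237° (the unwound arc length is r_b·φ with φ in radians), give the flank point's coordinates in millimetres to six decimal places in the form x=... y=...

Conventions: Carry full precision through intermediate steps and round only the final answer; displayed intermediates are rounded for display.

recognized (one wheel, involute flank): single-mesh tooth geometry, m = 1.181, N = 20
pitch radius r_p = m·N/2 = 1.181·20/2 = 11.810000
base radius r_b = r_p·cos α = 11.810000·cos 20.450° = 11.065704
roll angle φ = 21.237° = 0.37065557 rad
x = r_b·(cos φ + φ·sin φ) = 11.799928
y = r_b·(sin φ − φ·cos φ) = 0.185264

x=11.799928 y=0.185264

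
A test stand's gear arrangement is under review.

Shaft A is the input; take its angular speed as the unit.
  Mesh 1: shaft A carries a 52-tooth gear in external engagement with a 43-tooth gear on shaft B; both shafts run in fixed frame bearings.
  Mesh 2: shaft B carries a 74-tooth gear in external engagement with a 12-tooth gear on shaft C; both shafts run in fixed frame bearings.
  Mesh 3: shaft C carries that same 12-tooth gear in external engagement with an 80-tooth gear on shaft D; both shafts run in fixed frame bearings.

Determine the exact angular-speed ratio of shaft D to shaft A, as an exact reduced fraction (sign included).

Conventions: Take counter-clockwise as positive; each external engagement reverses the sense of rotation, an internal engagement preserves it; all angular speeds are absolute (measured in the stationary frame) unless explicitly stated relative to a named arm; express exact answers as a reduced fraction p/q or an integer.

class = fixed-axis compound train [3 meshes; 3 ratios multiply, 3 sense flips]
mesh 1 [52T→43T]: running ratio 52/43, sense −
mesh 2 [74T→12T]: running ratio 962/129, sense +
mesh 3 [12T→80T]: running ratio 481/430, sense −
ω_out/ω_in = -481/430

-481/430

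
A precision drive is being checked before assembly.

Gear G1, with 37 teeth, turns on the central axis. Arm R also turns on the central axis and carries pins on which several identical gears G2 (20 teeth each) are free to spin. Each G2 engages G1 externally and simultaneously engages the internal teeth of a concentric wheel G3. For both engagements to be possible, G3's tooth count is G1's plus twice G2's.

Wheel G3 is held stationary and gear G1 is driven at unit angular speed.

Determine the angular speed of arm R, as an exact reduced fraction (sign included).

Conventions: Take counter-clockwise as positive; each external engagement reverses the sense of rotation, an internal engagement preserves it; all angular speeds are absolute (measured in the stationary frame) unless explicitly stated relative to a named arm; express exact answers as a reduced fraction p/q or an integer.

planetary set (37T centre, 20T on arm, 77T internal) — Willis relation
ring teeth: 37 + 2·20 = 77
37(ω_sun−ω_arm) = −77(ω_ring−ω_arm),  ω_ring = 0, ω_sun = 1
37(1−ω_arm) = −77(0−ω_arm)  ⇒  114·ω_arm = 37  ⇒  ω_arm = 37/114
exact speed ratio = 37/114

37/114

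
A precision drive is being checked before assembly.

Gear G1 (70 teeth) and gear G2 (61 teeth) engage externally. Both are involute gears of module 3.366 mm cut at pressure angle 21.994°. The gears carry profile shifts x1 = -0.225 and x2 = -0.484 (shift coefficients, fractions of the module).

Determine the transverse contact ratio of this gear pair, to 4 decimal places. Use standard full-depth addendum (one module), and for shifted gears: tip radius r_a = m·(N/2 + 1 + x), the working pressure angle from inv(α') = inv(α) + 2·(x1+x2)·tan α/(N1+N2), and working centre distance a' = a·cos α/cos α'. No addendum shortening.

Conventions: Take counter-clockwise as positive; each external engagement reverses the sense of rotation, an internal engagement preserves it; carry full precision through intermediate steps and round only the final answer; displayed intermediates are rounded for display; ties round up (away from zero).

1.8188

single-mesh involute tooth geometry (70T engaging 61T at module 3.366)
base radii: r_b1 = 109.236151, r_b2 = 95.191503
tip radii: r_a1 = 120.418650, r_a2 = 104.399856
inv(α') = inv(21.994°) + 2·(-0.225-0.484)·tan α/(70+61) = 0.01566467  ⇒  α' = 20.32312°
a' = a·cos α / cos α' = 220.4730·cos 21.994°/cos 20.32312° = 217.998289
action lengths: √(r_a1²−r_b1²) = 50.676569, √(r_a2²−r_b2²) = 42.870826
base pitch p_b = π·m·cos α = 9.805014
CR = (50.676569 + 42.870826 − 217.998289·sin 20.32312°)/9.805014 = 1.818818
contact ratio ≈ 1.8188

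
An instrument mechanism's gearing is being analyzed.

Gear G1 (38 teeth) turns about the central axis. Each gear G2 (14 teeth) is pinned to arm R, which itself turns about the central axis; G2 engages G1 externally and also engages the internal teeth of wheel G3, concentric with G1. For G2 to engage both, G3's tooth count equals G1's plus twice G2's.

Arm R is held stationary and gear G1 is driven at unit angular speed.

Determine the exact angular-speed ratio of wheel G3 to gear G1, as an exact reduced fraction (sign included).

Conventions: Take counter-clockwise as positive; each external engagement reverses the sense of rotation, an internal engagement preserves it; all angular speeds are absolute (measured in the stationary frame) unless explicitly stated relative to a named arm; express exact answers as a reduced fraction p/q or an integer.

-19/33

planetary set (38T centre, 14T on arm, 66T internal) — Willis relation
ring teeth: 38 + 2·14 = 66
38(ω_sun−ω_arm) = −66(ω_ring−ω_arm),  ω_arm = 0, ω_sun = 1
ω_ring = 0 − (38/66)(1−0) = -19/33
ω_out/ω_in = -19/33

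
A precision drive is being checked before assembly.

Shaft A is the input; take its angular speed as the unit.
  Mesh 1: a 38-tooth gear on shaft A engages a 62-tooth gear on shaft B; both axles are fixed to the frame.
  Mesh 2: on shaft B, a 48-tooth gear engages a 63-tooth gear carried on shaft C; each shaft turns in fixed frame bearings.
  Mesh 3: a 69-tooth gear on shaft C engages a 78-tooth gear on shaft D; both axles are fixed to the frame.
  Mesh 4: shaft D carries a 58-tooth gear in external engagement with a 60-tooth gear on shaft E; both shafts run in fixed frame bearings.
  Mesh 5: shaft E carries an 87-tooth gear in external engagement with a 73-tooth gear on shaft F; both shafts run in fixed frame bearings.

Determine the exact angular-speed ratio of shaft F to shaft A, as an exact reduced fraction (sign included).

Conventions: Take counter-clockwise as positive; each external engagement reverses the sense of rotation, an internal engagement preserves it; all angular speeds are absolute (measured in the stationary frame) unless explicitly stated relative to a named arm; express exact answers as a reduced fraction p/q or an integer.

-1470068/3088995

class = fixed-axis compound train [5 meshes; 5 ratios multiply, 5 sense flips]
mesh 1 [38T→62T]: running ratio 19/31, sense −
mesh 2 [48T→63T]: running ratio 304/651, sense +
mesh 3 [69T→78T]: running ratio 3496/8463, sense −
mesh 4 [58T→60T]: running ratio 50692/126945, sense +
mesh 5 [87T→73T]: running ratio 1470068/3088995, sense −
ω_out/ω_in = -1470068/3088995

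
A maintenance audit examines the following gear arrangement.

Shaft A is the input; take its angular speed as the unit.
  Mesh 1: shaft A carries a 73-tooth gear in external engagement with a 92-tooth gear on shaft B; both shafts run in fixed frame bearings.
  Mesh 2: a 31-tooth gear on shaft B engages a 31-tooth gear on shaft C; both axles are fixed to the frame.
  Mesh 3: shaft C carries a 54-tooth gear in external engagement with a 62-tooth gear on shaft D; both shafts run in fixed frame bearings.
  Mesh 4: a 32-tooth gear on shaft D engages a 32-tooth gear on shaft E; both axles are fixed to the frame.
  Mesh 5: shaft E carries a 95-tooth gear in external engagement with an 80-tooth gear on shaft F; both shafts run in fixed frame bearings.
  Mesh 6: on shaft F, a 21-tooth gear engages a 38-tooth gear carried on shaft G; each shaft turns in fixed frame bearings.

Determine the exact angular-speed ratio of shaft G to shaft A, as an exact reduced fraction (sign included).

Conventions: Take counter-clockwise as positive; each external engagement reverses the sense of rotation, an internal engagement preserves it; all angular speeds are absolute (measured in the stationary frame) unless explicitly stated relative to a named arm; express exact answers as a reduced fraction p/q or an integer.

41391/91264

class = fixed-axis compound train [6 meshes; 6 ratios multiply, 6 sense flips]
mesh 1 [73T→92T]: running ratio 73/92, sense −
mesh 2 [31T→31T]: running ratio 73/92, sense +
mesh 3 [54T→62T]: running ratio 1971/2852, sense −
mesh 4 [32T→32T]: running ratio 1971/2852, sense +
mesh 5 [95T→80T]: running ratio 37449/45632, sense −
mesh 6 [21T→38T]: running ratio 41391/91264, sense +
ω_out/ω_in = 41391/91264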